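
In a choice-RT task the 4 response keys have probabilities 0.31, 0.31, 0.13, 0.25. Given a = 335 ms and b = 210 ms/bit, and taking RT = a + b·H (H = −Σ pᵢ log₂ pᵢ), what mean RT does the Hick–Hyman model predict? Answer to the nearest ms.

Entropy contributions −pᵢ log₂ pᵢ: 0.5238, 0.5238, 0.3826, 0.5000; sum H = 1.9302 bits.
RT = a + bH = 335 + 210·1.9302 = 740.35 ms.

740 ms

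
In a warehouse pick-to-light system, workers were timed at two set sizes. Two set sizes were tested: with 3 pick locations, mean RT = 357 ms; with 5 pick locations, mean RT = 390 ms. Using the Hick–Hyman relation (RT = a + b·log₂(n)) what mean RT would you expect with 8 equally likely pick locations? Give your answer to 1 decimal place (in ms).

Fit slope and intercept:
  b = (390 − 357) / (log₂ 5 − log₂ 3) = 33 / (2.3219 − 1.5850) = 44.778 ms/bit
  a = 357 − 44.778 × 1.5850 = 286.028 ms
Then RT(8) = 286.028 + 44.778 × log₂ 8 = 286.028 + 44.778 × 3 ≈ 420.363 ms.

420.4 ms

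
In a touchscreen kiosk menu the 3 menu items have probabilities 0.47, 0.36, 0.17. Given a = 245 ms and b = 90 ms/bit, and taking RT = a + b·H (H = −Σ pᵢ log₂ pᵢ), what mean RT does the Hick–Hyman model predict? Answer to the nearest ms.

H = 0.47·log₂(1/0.47) + 0.36·log₂(1/0.36) + 0.17·log₂(1/0.17) = 1.4772 bits.
RT = 245 + 90 × 1.4772 = 377.94 ms.

378 ms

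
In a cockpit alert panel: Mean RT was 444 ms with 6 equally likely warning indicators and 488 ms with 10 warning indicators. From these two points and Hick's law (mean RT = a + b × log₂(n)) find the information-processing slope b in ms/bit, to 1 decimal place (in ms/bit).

Slope: b = (488 − 444) / (log₂ 10 − log₂ 6) = 44/0.7370 = 59.704 ms/bit.

59.7 ms/bit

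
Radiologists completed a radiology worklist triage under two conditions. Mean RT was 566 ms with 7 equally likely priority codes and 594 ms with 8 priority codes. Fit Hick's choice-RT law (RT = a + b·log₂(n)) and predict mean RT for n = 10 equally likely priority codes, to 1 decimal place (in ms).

640.8 ms

Fit slope and intercept:
  b = (594 − 566) / (log₂ 8 − log₂ 7) = 28 / (3 − 2.8074) = 145.345 ms/bit
  a = 566 − 145.345 × 2.8074 = 157.965 ms
Then RT(10) = 157.965 + 145.345 × log₂ 10 = 157.965 + 145.345 × 3.3219 ≈ 640.791 ms.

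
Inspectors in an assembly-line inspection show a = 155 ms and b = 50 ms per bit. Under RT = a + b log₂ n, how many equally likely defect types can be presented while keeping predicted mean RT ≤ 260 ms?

4

Information budget: (260 − 155)/50 = 2.1000 bits, so n ≤ 2^2.1000 = 4.287 → at most 4.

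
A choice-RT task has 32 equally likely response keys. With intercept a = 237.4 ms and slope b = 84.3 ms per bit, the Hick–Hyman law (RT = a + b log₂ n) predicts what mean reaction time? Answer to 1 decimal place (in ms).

log₂(32) = 5 bits, so RT = 237.4 + 84.3 × 5 ≈ 658.900 ms.

658.9 ms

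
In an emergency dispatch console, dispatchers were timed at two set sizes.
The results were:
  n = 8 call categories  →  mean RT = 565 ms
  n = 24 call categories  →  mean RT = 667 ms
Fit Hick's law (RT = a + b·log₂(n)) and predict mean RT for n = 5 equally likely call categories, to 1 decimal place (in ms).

521.4 ms

Solve the two-equation system in a and b:
  b = (667 − 565) / (log₂ 24 − log₂ 8) = 102 / (4.5850 − 3) = 64.355 ms/bit
  a = 565 − 64.355 × 3 = 371.935 ms
Then RT(5) = 371.935 + 64.355 × log₂ 5 = 371.935 + 64.355 × 2.3219 ≈ 521.363 ms.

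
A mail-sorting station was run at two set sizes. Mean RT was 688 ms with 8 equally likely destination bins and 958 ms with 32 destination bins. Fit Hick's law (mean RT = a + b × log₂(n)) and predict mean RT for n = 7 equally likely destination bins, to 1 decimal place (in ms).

Solve the two-equation system in a and b:
  b = (958 − 688) / (log₂ 32 − log₂ 8) = 270 / (5 − 3) = 135.000 ms/bit
  a = 688 − 135.000 × 3 = 283.000 ms
Then RT(7) = 283.000 + 135.000 × log₂ 7 = 283.000 + 135.000 × 2.8074 ≈ 661.993 ms.

662.0 ms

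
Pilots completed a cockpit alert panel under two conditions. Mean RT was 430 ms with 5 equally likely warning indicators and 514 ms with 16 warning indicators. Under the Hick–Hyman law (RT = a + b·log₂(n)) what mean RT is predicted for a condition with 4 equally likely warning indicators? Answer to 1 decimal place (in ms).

413.9 ms

Fit slope and intercept:
  b = (514 − 430) / (log₂ 16 − log₂ 5) = 84 / (4 − 2.3219) = 50.057 ms/bit
  a = 430 − 50.057 × 2.3219 = 313.770 ms
Then RT(4) = 313.770 + 50.057 × log₂ 4 = 313.770 + 50.057 × 2 ≈ 413.885 ms.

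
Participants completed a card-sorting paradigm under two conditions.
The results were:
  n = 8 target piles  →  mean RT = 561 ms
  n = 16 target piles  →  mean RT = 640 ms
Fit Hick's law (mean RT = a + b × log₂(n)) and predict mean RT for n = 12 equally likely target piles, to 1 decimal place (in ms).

607.2 ms

Fit slope and intercept:
  b = (640 − 561) / (log₂ 16 − log₂ 8) = 79 / (4 − 3) = 79.000 ms/bit
  a = 561 − 79.000 × 3 = 324.000 ms
Then RT(12) = 324.000 + 79.000 × log₂ 12 = 324.000 + 79.000 × 3.5850 ≈ 607.212 ms.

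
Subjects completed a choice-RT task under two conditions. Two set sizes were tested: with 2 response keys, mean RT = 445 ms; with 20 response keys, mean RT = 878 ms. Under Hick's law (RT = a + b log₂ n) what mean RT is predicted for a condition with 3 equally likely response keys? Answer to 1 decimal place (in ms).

521.2 ms

Fit slope and intercept:
  b = (878 − 445) / (log₂ 20 − log₂ 2) = 433 / (4.3219 − 1) = 130.346 ms/bit
  a = 445 − 130.346 × 1 = 314.654 ms
Then RT(3) = 314.654 + 130.346 × log₂ 3 = 314.654 + 130.346 × 1.5850 ≈ 521.248 ms.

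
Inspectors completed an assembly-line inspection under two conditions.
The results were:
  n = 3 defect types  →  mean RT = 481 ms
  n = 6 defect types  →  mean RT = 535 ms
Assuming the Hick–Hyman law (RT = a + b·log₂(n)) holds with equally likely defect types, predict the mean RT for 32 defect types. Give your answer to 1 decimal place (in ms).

665.4 ms

Solve the two-equation system in a and b:
  b = (535 − 481) / (log₂ 6 − log₂ 3) = 54 / (2.5850 − 1.5850) = 54.000 ms/bit
  a = 481 − 54.000 × 1.5850 = 395.412 ms
Then RT(32) = 395.412 + 54.000 × log₂ 32 = 395.412 + 54.000 × 5 ≈ 665.412 ms.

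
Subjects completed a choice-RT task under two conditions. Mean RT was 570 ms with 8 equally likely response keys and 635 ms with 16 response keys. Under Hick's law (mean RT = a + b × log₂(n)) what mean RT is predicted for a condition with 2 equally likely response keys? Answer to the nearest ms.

Fit slope and intercept:
  b = (635 − 570) / (log₂ 16 − log₂ 8) = 65 / (4 − 3) = 65 ms/bit
  a = 570 − 65 × 3 = 375 ms
Then RT(2) = 375 + 65 × log₂ 2 = 375 + 65 × 1 ≈ 440.000 ms.

440 ms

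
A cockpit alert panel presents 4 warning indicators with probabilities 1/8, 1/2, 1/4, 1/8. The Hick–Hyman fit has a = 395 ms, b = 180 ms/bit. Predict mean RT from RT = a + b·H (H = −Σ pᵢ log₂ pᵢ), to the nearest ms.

Each term −pᵢ log₂ pᵢ: 0.125·3 + 0.5·1 + 0.25·2 + 0.125·3; summed, H = 1.750 bits.
Mean RT = a + bH = 395 + 180·1.750 = 710.00 ms.

710 ms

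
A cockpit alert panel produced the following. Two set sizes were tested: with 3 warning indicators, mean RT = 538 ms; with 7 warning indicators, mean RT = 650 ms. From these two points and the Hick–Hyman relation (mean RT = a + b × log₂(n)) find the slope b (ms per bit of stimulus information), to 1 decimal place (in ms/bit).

91.6 ms/bit

b = (RT₂ − RT₁)/(log₂ n₂ − log₂ n₁) = (650 − 538)/(2.8074 − 1.5850) = 91.624 ms/bit.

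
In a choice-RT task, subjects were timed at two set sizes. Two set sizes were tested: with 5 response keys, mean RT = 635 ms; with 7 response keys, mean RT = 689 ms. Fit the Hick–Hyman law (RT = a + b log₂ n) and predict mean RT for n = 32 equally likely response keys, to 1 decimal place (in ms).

With log₂ n on the abscissa the relation is linear; from the two conditions:
  b = (689 − 635) / (log₂ 7 − log₂ 5) = 54 / (2.8074 − 2.3219) = 111.242 ms/bit
  a = 635 − 111.242 × 2.3219 = 376.703 ms
Then RT(32) = 376.703 + 111.242 × log₂ 32 = 376.703 + 111.242 × 5 ≈ 932.915 ms.

932.9 ms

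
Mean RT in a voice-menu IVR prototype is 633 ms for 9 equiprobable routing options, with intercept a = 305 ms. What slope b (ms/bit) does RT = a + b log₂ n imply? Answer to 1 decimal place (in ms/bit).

103.5 ms/bit

9 alternatives carry log₂ 9 = 3.1699 bits; the choice cost is 633 − 305 = 328 ms, so b = 328/3.1699 = 103.472 ms/bit.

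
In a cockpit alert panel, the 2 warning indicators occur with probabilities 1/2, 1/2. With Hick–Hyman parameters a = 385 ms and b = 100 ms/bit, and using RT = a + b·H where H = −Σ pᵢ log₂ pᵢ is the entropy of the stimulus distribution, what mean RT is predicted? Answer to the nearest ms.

H = −Σ pᵢ log₂ pᵢ = 0.5·1 + 0.5·1 = 1.000 bits.
RT = 385 + 100 × 1.000 = 485.00 ms.

485 ms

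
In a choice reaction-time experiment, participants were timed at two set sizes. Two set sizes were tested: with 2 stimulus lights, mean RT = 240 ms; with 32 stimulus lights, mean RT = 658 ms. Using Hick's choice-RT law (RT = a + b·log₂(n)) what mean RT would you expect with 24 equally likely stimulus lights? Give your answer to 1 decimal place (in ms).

614.6 ms

Fit slope and intercept:
  b = (658 − 240) / (log₂ 32 − log₂ 2) = 418 / (5 − 1) = 104.500 ms/bit
  a = 240 − 104.500 × 1 = 135.500 ms
Then RT(24) = 135.500 + 104.500 × log₂ 24 = 135.500 + 104.500 × 4.5850 ≈ 614.629 ms.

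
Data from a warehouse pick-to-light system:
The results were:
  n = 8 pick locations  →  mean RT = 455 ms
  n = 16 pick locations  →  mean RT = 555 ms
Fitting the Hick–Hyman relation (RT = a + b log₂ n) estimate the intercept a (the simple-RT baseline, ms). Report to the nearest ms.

The slope on a log₂ axis is (555 − 455) / (4 − 3) = 100 ms/bit.
a = RT₁ − b·log₂ n₁ = 455 − 100 × 3 = 155.000 ms.

155 ms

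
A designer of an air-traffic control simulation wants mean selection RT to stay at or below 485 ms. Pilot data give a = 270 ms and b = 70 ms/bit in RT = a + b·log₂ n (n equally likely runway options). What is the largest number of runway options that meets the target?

Information budget: (485 − 270)/70 = 3.0714 bits, so n ≤ 2^3.0714 = 8.406 → at most 8.

8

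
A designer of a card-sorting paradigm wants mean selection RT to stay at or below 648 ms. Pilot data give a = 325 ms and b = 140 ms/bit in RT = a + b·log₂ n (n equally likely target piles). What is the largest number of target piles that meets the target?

140·log₂ n ≤ 648 − 325 = 323, giving log₂ n ≤ 2.3071 and n ≤ 4.949. The largest whole number is 4.

4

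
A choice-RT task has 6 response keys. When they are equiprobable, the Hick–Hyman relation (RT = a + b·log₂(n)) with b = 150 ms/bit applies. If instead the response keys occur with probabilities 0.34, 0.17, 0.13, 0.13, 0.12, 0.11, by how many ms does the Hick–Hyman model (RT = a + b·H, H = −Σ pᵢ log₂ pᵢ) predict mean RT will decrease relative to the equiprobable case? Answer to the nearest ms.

21 ms

The RT saving is b·ΔH. Equiprobable H₀ = log₂(6) = 2.5850 bits; with the given probabilities H = 2.4464 bits.
b·(H₀ − H) = 150 × (2.5850 − 2.4464) = 20.78 ms.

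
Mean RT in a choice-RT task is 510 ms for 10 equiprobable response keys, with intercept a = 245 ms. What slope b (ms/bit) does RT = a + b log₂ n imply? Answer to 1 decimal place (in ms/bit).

79.8 ms/bit

b = (510 − 245) / log₂(10) = 265 / 3.3219 = 79.773 ms/bit.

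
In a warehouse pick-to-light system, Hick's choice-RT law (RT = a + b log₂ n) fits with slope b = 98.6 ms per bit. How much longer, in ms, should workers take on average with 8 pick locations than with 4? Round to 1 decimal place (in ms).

98.6 ms

The intercept a cancels: ΔRT = b·(log₂ n₂ − log₂ n₁) = b·log₂(n₂/n₁).
log₂(8) − log₂(4) = log₂(8/4) = log₂(2) = 1.
ΔRT = 98.6 × 1.0000 = 98.600 ms.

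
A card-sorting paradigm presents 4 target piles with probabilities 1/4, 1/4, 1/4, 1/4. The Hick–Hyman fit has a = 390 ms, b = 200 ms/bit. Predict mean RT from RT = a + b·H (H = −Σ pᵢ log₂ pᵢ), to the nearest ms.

790 ms

H = −Σ pᵢ log₂ pᵢ = 0.25·2 + 0.25·2 + 0.25·2 + 0.25·2 = 2.000 bits.
RT = 390 + 200 × 2.000 = 790.00 ms.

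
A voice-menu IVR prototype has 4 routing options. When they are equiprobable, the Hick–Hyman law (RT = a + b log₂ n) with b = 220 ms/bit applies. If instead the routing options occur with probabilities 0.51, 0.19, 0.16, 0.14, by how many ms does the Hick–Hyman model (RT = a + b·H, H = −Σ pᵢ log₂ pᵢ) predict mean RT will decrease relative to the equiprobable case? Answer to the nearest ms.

50 ms

Equiprobable entropy H₀ = log₂ 4 = 2.0000 bits.
Skewed entropy H = −Σ pᵢ log₂ pᵢ = 1.7708 bits.
ΔRT = b·(H₀ − H) = 220 × 0.2292 = 50.43 ms.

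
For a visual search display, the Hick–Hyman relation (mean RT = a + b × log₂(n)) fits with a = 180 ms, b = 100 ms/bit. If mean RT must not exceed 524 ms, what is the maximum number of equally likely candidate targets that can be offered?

10

100·log₂ n ≤ 524 − 180 = 344, giving log₂ n ≤ 3.4400 and n ≤ 10.853. The largest whole number is 10.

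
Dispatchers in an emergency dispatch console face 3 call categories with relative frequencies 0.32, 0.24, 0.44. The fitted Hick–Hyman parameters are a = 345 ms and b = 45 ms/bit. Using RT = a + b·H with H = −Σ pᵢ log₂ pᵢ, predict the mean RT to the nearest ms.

H = 0.32·log₂(1/0.32) + 0.24·log₂(1/0.24) + 0.44·log₂(1/0.44) = 1.5413 bits.
RT = 345 + 45 × 1.5413 = 414.36 ms.

414 ms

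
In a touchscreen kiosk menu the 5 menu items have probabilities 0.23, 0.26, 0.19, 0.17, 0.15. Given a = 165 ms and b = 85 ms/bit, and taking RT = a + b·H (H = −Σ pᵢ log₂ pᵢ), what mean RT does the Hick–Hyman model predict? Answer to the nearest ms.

360 ms

H = 0.23·log₂(1/0.23) + 0.26·log₂(1/0.26) + 0.19·log₂(1/0.19) + 0.17·log₂(1/0.17) + 0.15·log₂(1/0.15) = 2.2933 bits.
RT = 165 + 85 × 2.2933 = 359.93 ms.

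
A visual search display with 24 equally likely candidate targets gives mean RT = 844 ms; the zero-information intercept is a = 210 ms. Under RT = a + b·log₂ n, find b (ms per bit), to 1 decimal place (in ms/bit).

138.3 ms/bit

b = (844 − 210) / log₂(24) = 634 / 4.5850 = 138.278 ms/bit.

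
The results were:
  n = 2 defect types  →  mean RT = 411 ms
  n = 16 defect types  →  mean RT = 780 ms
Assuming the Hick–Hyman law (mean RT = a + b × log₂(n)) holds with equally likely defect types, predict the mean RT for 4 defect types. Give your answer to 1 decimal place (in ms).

534.0 ms

RT is linear in log₂ n, so two points fix the line:
  b = (780 − 411) / (log₂ 16 − log₂ 2) = 369 / (4 − 1) = 123.000 ms/bit
  a = 411 − 123.000 × 1 = 288.000 ms
Then RT(4) = 288.000 + 123.000 × log₂ 4 = 288.000 + 123.000 × 2 ≈ 534.000 ms.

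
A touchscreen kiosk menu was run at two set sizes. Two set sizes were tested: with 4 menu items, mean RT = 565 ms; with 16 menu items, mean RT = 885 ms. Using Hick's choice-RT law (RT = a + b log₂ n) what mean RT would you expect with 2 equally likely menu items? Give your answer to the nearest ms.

405 ms

Solve the two-equation system in a and b:
  b = (885 − 565) / (log₂ 16 − log₂ 4) = 320 / (4 − 2) = 160 ms/bit
  a = 565 − 160 × 2 = 245 ms
Then RT(2) = 245 + 160 × log₂ 2 = 245 + 160 × 1 ≈ 405.000 ms.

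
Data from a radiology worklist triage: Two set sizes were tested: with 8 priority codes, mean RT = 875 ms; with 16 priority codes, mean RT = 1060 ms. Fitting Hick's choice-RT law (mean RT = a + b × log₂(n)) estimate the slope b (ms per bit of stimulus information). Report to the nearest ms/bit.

b = (RT₂ − RT₁)/(log₂ n₂ − log₂ n₁) = (1060 − 875)/(4 − 3) = 185 ms/bit.

185 ms/bit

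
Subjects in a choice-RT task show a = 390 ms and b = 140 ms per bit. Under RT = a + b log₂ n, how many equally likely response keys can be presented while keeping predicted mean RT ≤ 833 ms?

Set 390 + 140·log₂ n ≤ 833 → log₂ n ≤ (833 − 390)/140 = 3.1643.
So n ≤ 2^3.1643 = 8.965; the largest integer n is 8.

8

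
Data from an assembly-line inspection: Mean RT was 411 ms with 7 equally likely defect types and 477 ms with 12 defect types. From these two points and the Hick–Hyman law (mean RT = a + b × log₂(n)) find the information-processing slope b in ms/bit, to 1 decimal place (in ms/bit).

The slope on a log₂ axis is (477 − 411) / (3.5850 − 2.8074) = 84.876 ms/bit.

84.9 ms/bit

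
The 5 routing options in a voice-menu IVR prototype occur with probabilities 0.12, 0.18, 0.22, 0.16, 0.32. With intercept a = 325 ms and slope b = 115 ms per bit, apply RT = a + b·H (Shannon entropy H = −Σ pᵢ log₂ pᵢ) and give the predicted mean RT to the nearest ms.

583 ms

H = 0.12·log₂(1/0.12) + 0.18·log₂(1/0.18) + 0.22·log₂(1/0.22) + 0.16·log₂(1/0.16) + 0.32·log₂(1/0.32) = 2.2420 bits.
RT = 325 + 115 × 2.2420 = 582.83 ms.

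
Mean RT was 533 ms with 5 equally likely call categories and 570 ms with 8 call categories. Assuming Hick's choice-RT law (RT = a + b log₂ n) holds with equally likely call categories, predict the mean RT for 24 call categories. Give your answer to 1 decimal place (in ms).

656.5 ms

With log₂ n on the abscissa the relation is linear; from the two conditions:
  b = (570 − 533) / (log₂ 8 − log₂ 5) = 37 / (3 − 2.3219) = 54.566 ms/bit
  a = 533 − 54.566 × 2.3219 = 406.301 ms
Then RT(24) = 406.301 + 54.566 × log₂ 24 = 406.301 + 54.566 × 4.5850 ≈ 656.486 ms.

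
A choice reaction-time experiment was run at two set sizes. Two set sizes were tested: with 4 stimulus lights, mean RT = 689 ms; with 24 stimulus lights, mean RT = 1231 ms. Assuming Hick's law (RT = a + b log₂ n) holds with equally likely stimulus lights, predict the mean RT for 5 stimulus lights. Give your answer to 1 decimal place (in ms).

RT is linear in log₂ n, so two points fix the line:
  b = (1231 − 689) / (log₂ 24 − log₂ 4) = 542 / (4.5850 − 2) = 209.674 ms/bit
  a = 689 − 209.674 × 2 = 269.652 ms
Then RT(5) = 269.652 + 209.674 × log₂ 5 = 269.652 + 209.674 × 2.3219 ≈ 756.500 ms.

756.5 ms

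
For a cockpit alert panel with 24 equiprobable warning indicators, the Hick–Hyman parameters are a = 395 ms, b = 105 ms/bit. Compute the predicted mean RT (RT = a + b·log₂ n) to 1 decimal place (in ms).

876.4 ms

log₂(24) = 4.5850 bits, so RT = 395 + 105 × 4.5850 ≈ 876.421 ms.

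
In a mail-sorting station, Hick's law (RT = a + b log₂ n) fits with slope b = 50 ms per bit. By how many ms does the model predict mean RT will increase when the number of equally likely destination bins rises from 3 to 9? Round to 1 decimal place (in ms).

79.2 ms

The intercept a cancels: ΔRT = b·(log₂ n₂ − log₂ n₁) = b·log₂(n₂/n₁).
log₂(9) − log₂(3) = 3.1699 − 1.5850 = 1.5850.
ΔRT = 50 × 1.5850 = 79.248 ms.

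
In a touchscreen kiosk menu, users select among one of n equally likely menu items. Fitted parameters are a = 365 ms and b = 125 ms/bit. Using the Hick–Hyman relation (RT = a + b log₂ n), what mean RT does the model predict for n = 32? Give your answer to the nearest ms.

log₂(32) = 5 bits, so RT = 365 + 125 × 5 ≈ 990.000 ms.

990 ms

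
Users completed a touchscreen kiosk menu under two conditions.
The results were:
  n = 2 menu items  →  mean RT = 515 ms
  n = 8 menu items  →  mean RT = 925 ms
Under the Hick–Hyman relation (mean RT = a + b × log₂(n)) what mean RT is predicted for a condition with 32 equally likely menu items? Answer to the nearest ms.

Solve the two-equation system in a and b:
  b = (925 − 515) / (log₂ 8 − log₂ 2) = 410 / (3 − 1) = 205 ms/bit
  a = 515 − 205 × 1 = 310 ms
Then RT(32) = 310 + 205 × log₂ 32 = 310 + 205 × 5 ≈ 1335.000 ms.

1335 ms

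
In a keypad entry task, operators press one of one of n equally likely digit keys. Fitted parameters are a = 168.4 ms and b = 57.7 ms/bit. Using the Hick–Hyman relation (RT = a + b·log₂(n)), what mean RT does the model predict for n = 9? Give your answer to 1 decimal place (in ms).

351.3 ms

log₂(9) = 3.1699 bits, so RT = 168.4 + 57.7 × 3.1699 ≈ 351.305 ms.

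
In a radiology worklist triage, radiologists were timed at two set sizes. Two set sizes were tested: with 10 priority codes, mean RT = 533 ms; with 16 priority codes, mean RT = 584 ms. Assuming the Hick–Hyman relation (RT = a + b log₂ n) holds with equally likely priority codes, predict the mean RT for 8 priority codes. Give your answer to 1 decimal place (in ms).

508.8 ms

Fit slope and intercept:
  b = (584 − 533) / (log₂ 16 − log₂ 10) = 51 / (4 − 3.3219) = 75.213 ms/bit
  a = 533 − 75.213 × 3.3219 = 283.147 ms
Then RT(8) = 283.147 + 75.213 × log₂ 8 = 283.147 + 75.213 × 3 ≈ 508.787 ms.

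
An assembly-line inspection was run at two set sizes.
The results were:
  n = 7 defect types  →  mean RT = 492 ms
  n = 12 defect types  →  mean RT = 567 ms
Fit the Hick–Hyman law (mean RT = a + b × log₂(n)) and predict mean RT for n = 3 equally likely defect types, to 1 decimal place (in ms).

374.1 ms

Fit slope and intercept:
  b = (567 − 492) / (log₂ 12 − log₂ 7) = 75 / (3.5850 − 2.8074) = 96.450 ms/bit
  a = 492 − 96.450 × 2.8074 = 221.232 ms
Then RT(3) = 221.232 + 96.450 × log₂ 3 = 221.232 + 96.450 × 1.5850 ≈ 374.101 ms.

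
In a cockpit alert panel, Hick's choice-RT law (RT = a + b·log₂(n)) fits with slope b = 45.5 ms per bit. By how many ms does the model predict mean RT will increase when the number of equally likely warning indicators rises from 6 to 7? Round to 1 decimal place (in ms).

10.1 ms

The intercept a cancels: ΔRT = b·(log₂ n₂ − log₂ n₁) = b·log₂(n₂/n₁).
log₂(7) − log₂(6) = 2.8074 − 2.5850 = 0.2224.
ΔRT = 45.5 × 0.2224 = 10.119 ms.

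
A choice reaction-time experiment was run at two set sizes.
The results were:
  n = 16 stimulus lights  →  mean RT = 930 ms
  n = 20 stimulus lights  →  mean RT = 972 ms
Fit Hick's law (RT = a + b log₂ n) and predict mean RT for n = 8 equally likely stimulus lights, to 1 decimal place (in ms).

RT is linear in log₂ n, so two points fix the line:
  b = (972 − 930) / (log₂ 20 − log₂ 16) = 42 / (4.3219 − 4) = 130.464 ms/bit
  a = 930 − 130.464 × 4 = 408.144 ms
Then RT(8) = 408.144 + 130.464 × log₂ 8 = 408.144 + 130.464 × 3 ≈ 799.536 ms.

799.5 ms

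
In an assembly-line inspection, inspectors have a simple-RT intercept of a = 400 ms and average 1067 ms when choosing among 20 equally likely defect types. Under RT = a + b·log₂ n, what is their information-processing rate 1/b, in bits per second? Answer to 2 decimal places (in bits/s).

6.48 bits/s

b = (1067 − 400)/log₂ 20 = 667/4.3219 = 154.329 ms per bit = 0.15433 s/bit; the reciprocal is 6.480 bits/s.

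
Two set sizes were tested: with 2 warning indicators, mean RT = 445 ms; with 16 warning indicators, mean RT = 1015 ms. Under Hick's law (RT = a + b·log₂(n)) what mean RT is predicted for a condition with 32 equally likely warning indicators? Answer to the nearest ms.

RT is linear in log₂ n, so two points fix the line:
  b = (1015 − 445) / (log₂ 16 − log₂ 2) = 570 / (4 − 1) = 190 ms/bit
  a = 445 − 190 × 1 = 255 ms
Then RT(32) = 255 + 190 × log₂ 32 = 255 + 190 × 5 ≈ 1205.000 ms.

1205 ms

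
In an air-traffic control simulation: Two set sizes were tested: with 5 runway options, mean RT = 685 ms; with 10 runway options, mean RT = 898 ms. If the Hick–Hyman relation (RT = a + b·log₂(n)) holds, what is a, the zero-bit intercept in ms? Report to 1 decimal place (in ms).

190.4 ms

Slope: b = (898 − 685) / (log₂ 10 − log₂ 5) = 213/1.0000 = 213.000 ms/bit.
a = RT₁ − b·log₂ n₁ = 685 − 213.000 × 2.3219 = 190.429 ms.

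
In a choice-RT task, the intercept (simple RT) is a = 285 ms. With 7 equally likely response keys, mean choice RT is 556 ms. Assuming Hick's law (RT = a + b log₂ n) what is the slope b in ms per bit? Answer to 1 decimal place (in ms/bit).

7 alternatives carry log₂ 7 = 2.8074 bits; the choice cost is 556 − 285 = 271 ms, so b = 271/2.8074 = 96.532 ms/bit.

96.5 ms/bit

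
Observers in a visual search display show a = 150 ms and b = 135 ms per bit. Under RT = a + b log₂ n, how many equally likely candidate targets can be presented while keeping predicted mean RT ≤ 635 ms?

12

Set 150 + 135·log₂ n ≤ 635 → log₂ n ≤ (635 − 150)/135 = 3.5926.
So n ≤ 2^3.5926 = 12.064; the largest integer n is 12.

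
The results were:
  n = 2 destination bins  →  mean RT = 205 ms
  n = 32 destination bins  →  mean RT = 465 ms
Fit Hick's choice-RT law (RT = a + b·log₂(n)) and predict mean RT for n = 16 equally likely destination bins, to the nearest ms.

RT is linear in log₂ n, so two points fix the line:
  b = (465 − 205) / (log₂ 32 − log₂ 2) = 260 / (5 − 1) = 65 ms/bit
  a = 205 − 65 × 1 = 140 ms
Then RT(16) = 140 + 65 × log₂ 16 = 140 + 65 × 4 ≈ 400.000 ms.

400 ms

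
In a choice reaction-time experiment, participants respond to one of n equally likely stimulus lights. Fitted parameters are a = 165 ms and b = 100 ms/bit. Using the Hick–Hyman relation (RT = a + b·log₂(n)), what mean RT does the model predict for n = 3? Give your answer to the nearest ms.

323 ms

log₂(3) = 1.5850 bits, so RT = 165 + 100 × 1.5850 ≈ 323.496 ms.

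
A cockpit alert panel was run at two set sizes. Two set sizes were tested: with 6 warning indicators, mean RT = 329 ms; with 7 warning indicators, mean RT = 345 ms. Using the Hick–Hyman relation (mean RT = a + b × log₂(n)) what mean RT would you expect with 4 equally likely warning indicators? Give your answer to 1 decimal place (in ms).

286.9 ms

Solve the two-equation system in a and b:
  b = (345 − 329) / (log₂ 7 − log₂ 6) = 16 / (2.8074 − 2.5850) = 71.945 ms/bit
  a = 329 − 71.945 × 2.5850 = 143.025 ms
Then RT(4) = 143.025 + 71.945 × log₂ 4 = 143.025 + 71.945 × 2 ≈ 286.915 ms.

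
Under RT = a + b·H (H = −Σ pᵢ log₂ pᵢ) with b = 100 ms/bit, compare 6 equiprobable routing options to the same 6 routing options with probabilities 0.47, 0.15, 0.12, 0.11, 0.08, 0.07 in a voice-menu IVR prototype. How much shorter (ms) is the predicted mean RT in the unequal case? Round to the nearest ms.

39 ms

Equiprobable entropy H₀ = log₂ 6 = 2.5850 bits.
Skewed entropy H = −Σ pᵢ log₂ pᵢ = 2.1999 bits.
ΔRT = b·(H₀ − H) = 100 × 0.3850 = 38.50 ms.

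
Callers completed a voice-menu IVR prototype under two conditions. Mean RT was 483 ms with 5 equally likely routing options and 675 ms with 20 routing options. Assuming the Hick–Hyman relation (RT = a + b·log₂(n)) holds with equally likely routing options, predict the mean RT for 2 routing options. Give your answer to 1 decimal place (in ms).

With log₂ n on the abscissa the relation is linear; from the two conditions:
  b = (675 − 483) / (log₂ 20 − log₂ 5) = 192 / (4.3219 − 2.3219) = 96.000 ms/bit
  a = 483 − 96.000 × 2.3219 = 260.095 ms
Then RT(2) = 260.095 + 96.000 × log₂ 2 = 260.095 + 96.000 × 1 ≈ 356.095 ms.

356.1 ms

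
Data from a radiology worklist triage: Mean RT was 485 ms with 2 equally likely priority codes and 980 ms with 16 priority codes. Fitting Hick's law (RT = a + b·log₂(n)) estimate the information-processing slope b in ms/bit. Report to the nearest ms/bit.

b = (RT₂ − RT₁)/(log₂ n₂ − log₂ n₁) = (980 − 485)/(4 − 1) = 165 ms/bit.

165 ms/bit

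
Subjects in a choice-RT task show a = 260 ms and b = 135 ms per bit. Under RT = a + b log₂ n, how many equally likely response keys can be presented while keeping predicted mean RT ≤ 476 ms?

3

Information budget: (476 − 260)/135 = 1.6000 bits, so n ≤ 2^1.6000 = 3.031 → at most 3.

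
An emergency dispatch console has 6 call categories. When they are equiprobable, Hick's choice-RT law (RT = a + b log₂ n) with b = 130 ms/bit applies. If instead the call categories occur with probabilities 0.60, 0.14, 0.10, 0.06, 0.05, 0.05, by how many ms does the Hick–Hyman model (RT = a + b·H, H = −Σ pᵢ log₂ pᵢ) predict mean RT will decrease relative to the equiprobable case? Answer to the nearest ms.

96 ms

Equiprobable entropy H₀ = log₂ 6 = 2.5850 bits.
Skewed entropy H = −Σ pᵢ log₂ pᵢ = 1.8472 bits.
ΔRT = b·(H₀ − H) = 130 × 0.7378 = 95.91 ms.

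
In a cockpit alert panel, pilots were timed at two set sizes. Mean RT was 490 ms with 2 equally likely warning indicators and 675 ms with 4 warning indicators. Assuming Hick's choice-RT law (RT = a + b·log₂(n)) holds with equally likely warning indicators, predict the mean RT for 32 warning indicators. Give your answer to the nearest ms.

1230 ms

With log₂ n on the abscissa the relation is linear; from the two conditions:
  b = (675 − 490) / (log₂ 4 − log₂ 2) = 185 / (2 − 1) = 185 ms/bit
  a = 490 − 185 × 1 = 305 ms
Then RT(32) = 305 + 185 × log₂ 32 = 305 + 185 × 5 ≈ 1230.000 ms.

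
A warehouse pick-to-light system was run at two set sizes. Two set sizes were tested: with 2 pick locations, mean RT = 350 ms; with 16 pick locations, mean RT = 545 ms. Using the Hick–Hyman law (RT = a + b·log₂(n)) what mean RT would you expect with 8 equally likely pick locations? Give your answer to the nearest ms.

480 ms

Fit slope and intercept:
  b = (545 − 350) / (log₂ 16 − log₂ 2) = 195 / (4 − 1) = 65 ms/bit
  a = 350 − 65 × 1 = 285 ms
Then RT(8) = 285 + 65 × log₂ 8 = 285 + 65 × 3 ≈ 480.000 ms.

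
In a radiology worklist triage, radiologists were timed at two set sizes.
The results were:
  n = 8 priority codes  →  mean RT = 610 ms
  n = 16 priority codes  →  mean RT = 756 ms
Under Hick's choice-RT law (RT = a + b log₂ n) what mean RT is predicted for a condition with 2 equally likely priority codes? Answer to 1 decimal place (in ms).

With log₂ n on the abscissa the relation is linear; from the two conditions:
  b = (756 − 610) / (log₂ 16 − log₂ 8) = 146 / (4 − 3) = 146.000 ms/bit
  a = 610 − 146.000 × 3 = 172.000 ms
Then RT(2) = 172.000 + 146.000 × log₂ 2 = 172.000 + 146.000 × 1 ≈ 318.000 ms.

318.0 ms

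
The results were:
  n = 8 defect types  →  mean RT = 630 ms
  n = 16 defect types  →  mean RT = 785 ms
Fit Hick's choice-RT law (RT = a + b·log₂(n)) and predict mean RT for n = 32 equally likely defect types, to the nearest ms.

Solve the two-equation system in a and b:
  b = (785 − 630) / (log₂ 16 − log₂ 8) = 155 / (4 − 3) = 155 ms/bit
  a = 630 − 155 × 3 = 165 ms
Then RT(32) = 165 + 155 × log₂ 32 = 165 + 155 × 5 ≈ 940.000 ms.

940 ms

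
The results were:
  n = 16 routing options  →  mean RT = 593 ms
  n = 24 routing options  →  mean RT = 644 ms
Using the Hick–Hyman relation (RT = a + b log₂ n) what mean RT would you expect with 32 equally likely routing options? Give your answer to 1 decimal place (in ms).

With log₂ n on the abscissa the relation is linear; from the two conditions:
  b = (644 − 593) / (log₂ 24 − log₂ 16) = 51 / (4.5850 − 4) = 87.185 ms/bit
  a = 593 − 87.185 × 4 = 244.260 ms
Then RT(32) = 244.260 + 87.185 × log₂ 32 = 244.260 + 87.185 × 5 ≈ 680.185 ms.

680.2 ms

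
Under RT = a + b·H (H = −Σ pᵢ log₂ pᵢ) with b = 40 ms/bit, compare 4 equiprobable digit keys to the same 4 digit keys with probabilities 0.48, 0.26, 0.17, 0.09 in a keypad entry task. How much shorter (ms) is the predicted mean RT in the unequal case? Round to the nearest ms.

10 ms

Equiprobable entropy H₀ = log₂ 4 = 2.0000 bits.
Skewed entropy H = −Σ pᵢ log₂ pᵢ = 1.7608 bits.
ΔRT = b·(H₀ − H) = 40 × 0.2392 = 9.57 ms.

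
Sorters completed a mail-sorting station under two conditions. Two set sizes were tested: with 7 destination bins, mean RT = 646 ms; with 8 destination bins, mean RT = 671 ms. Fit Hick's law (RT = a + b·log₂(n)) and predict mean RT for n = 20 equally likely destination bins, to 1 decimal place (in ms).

RT is linear in log₂ n, so two points fix the line:
  b = (671 − 646) / (log₂ 8 − log₂ 7) = 25 / (3 − 2.8074) = 129.772 ms/bit
  a = 646 − 129.772 × 2.8074 = 281.683 ms
Then RT(20) = 281.683 + 129.772 × log₂ 20 = 281.683 + 129.772 × 4.3219 ≈ 842.550 ms.

842.5 ms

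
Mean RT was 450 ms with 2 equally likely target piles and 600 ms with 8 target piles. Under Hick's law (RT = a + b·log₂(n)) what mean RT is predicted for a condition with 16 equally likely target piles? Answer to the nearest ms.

Solve the two-equation system in a and b:
  b = (600 − 450) / (log₂ 8 − log₂ 2) = 150 / (3 − 1) = 75 ms/bit
  a = 450 − 75 × 1 = 375 ms
Then RT(16) = 375 + 75 × log₂ 16 = 375 + 75 × 4 ≈ 675.000 ms.

675 ms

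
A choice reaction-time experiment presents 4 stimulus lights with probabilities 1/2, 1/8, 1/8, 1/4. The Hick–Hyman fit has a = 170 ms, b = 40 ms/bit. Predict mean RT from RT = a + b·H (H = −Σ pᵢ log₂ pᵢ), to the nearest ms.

240 ms

Each term −pᵢ log₂ pᵢ: 0.5·1 + 0.125·3 + 0.125·3 + 0.25·2; summed, H = 1.750 bits.
Mean RT = a + bH = 170 + 40·1.750 = 240.00 ms.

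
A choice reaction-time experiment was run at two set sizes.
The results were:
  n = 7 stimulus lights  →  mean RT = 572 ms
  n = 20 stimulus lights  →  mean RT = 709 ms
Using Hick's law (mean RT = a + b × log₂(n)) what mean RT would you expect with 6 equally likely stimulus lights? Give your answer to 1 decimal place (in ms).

Fit slope and intercept:
  b = (709 − 572) / (log₂ 20 − log₂ 7) = 137 / (4.3219 − 2.8074) = 90.455 ms/bit
  a = 572 − 90.455 × 2.8074 = 318.062 ms
Then RT(6) = 318.062 + 90.455 × log₂ 6 = 318.062 + 90.455 × 2.5850 ≈ 551.884 ms.

551.9 ms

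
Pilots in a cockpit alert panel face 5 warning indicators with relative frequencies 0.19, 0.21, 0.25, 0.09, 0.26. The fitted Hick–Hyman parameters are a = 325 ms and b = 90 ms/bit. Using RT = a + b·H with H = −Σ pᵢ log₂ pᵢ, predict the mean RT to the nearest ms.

Entropy contributions −pᵢ log₂ pᵢ: 0.4552, 0.4728, 0.5000, 0.3127, 0.5053; sum H = 2.2460 bits.
RT = a + bH = 325 + 90·2.2460 = 527.14 ms.

527 ms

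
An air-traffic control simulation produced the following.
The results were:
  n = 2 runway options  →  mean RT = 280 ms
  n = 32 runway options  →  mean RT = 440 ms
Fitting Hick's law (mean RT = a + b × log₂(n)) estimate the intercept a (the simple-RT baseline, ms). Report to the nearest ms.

b = (RT₂ − RT₁)/(log₂ n₂ − log₂ n₁) = (440 − 280)/(5 − 1) = 40 ms/bit.
a = RT₁ − b·log₂ n₁ = 280 − 40 × 1 = 240.000 ms.

240 ms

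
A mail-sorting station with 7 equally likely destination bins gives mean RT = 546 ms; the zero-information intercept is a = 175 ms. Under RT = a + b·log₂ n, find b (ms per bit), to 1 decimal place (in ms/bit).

132.2 ms/bit

log₂(7) = 2.8074 bits.
b = (RT − a)/log₂ n = (546 − 175) / 2.8074 = 132.153 ms/bit.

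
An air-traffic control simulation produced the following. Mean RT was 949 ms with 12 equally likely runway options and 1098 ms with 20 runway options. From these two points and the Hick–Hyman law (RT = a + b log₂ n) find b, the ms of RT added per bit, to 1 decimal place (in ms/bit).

The slope on a log₂ axis is (1098 − 949) / (4.3219 − 3.5850) = 202.180 ms/bit.

202.2 ms/bit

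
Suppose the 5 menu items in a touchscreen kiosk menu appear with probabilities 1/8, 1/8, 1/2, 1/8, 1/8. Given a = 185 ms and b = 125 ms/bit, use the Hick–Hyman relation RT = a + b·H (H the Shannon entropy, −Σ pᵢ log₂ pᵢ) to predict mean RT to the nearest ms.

Each term −pᵢ log₂ pᵢ: 0.125·3 + 0.125·3 + 0.5·1 + 0.125·3 + 0.125·3; summed, H = 2.000 bits.
Mean RT = a + bH = 185 + 125·2.000 = 435.00 ms.

435 ms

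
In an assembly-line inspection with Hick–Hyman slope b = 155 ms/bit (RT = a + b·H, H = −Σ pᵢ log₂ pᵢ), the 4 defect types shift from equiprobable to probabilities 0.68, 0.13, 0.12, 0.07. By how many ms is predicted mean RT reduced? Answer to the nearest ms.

94 ms

Equiprobable entropy H₀ = log₂ 4 = 2.0000 bits.
Skewed entropy H = −Σ pᵢ log₂ pᵢ = 1.3966 bits.
ΔRT = b·(H₀ − H) = 155 × 0.6034 = 93.52 ms.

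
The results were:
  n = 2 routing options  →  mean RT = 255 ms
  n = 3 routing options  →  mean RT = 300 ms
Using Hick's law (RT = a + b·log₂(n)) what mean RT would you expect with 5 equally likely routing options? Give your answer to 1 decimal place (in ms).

356.7 ms

Solve the two-equation system in a and b:
  b = (300 − 255) / (log₂ 3 − log₂ 2) = 45 / (1.5850 − 1) = 76.928 ms/bit
  a = 255 − 76.928 × 1 = 178.072 ms
Then RT(5) = 178.072 + 76.928 × log₂ 5 = 178.072 + 76.928 × 2.3219 ≈ 356.693 ms.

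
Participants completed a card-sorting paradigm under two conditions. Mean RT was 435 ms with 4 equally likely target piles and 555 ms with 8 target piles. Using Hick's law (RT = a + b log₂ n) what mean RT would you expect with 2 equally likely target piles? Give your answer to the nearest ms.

315 ms

With log₂ n on the abscissa the relation is linear; from the two conditions:
  b = (555 − 435) / (log₂ 8 − log₂ 4) = 120 / (3 − 2) = 120 ms/bit
  a = 435 − 120 × 2 = 195 ms
Then RT(2) = 195 + 120 × log₂ 2 = 195 + 120 × 1 ≈ 315.000 ms.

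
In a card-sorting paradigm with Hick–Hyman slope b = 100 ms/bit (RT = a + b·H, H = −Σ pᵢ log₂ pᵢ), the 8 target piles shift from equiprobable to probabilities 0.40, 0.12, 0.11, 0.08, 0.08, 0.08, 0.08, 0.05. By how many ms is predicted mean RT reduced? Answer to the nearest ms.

37 ms

The RT saving is b·ΔH. Equiprobable H₀ = log₂(8) = 3.0000 bits; with the given probabilities H = 2.6283 bits.
b·(H₀ − H) = 100 × (3.0000 − 2.6283) = 37.17 ms.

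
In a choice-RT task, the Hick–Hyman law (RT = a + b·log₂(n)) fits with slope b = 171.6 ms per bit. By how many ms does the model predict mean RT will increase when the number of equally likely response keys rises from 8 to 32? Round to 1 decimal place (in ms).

343.2 ms

Only the slope matters, since a is common to both: ΔRT = b·log₂(n₂/n₁).
log₂(32) − log₂(8) = log₂(32/8) = log₂(4) = 2.
ΔRT = 171.6 × 2.0000 = 343.200 ms.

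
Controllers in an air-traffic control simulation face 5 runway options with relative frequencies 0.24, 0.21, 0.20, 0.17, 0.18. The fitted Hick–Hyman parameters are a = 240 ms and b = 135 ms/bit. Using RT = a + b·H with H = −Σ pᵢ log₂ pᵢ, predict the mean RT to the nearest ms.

552 ms

H = 0.24·log₂(1/0.24) + 0.21·log₂(1/0.21) + 0.20·log₂(1/0.20) + 0.17·log₂(1/0.17) + 0.18·log₂(1/0.18) = 2.3112 bits.
RT = 240 + 135 × 2.3112 = 552.02 ms.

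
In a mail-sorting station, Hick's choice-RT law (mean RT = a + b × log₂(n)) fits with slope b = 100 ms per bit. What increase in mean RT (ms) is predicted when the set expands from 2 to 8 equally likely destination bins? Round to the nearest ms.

200 ms

The intercept a cancels: ΔRT = b·(log₂ n₂ − log₂ n₁) = b·log₂(n₂/n₁).
log₂(8) − log₂(2) = log₂(8/2) = log₂(4) = 2.
ΔRT = 100 × 2.0000 = 200.000 ms.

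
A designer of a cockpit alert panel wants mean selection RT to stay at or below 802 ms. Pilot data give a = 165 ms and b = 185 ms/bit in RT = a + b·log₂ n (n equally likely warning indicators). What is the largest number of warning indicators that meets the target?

10

185·log₂ n ≤ 802 − 165 = 637, giving log₂ n ≤ 3.4432 and n ≤ 10.877. The largest whole number is 10.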